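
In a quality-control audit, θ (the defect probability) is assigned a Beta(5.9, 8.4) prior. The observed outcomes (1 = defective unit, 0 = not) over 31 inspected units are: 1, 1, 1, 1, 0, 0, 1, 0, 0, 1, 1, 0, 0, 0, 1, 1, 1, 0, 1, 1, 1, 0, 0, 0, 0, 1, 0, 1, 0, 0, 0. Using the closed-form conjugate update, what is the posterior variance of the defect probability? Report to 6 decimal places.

The Beta prior is conjugate to a Binomial/Bernoulli likelihood; the update adds successes to α and failures to β.
Posterior: Beta(α+k, β+n−k) = Beta(5.9+15, 8.4+16) = Beta(20.9, 24.4).
Var = αβ/((α+β)²(α+β+1)) = 20.9·24.4/(45.3²·46.3) = 0.005367.

0.005367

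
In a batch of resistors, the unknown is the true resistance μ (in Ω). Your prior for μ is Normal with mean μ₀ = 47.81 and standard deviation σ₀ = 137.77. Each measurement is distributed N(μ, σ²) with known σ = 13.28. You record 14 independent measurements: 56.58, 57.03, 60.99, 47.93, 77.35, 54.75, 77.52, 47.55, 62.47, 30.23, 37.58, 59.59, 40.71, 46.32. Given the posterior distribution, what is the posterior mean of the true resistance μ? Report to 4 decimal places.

For Normal data with known variance σ², a Normal(μ₀, σ₀²) prior on μ is conjugate. Posterior precision = 1/σ₀² + n/σ²; posterior mean is the precision-weighted average of μ₀ and x̄.
Σxᵢ = 56.58 + 57.03 + 60.99 + 47.93 + 77.35 + 54.75 + 77.52 + 47.55 + 62.47 + 30.23 + 37.58 + 59.59 + 40.71 + 46.32 = 756.6, so n·x̄ = 756.6.
σ₀² = 137.77² = 18980.5729, σ² = 13.28² = 176.3584; σ² + n·σ₀² = 176.3584 + 14·18980.5729 = 265904.379.
Posterior mean = (μ₀/σ₀² + n·x̄/σ²)/(1/σ₀² + n/σ²) = (σ²·μ₀ + σ₀²·n·x̄)/(σ² + n·σ₀²) = (176.3584·47.81 + 18980.5729·756.6)/265904.379 = 14369133.151244/265904.379 = 54.0387.

54.0387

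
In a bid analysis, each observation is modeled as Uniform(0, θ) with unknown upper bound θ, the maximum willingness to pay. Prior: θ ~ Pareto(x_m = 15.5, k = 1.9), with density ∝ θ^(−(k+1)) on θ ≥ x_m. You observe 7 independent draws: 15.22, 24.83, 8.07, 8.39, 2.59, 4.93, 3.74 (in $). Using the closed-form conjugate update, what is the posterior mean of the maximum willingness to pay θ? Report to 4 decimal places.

27.9730

A Pareto(scale x_m, shape k) prior on the upper bound θ of Uniform(0, θ) is conjugate: posterior is Pareto(max(x_m, max xᵢ), k + n).
Sample maximum = 24.83; prior scale x_m = 15.5 → posterior scale = max = 24.83.
Posterior shape = 1.9 + 7 = 8.9.
E[θ|data] = k·x_m/(k−1) = 8.9·24.83/7.9 = 27.9730.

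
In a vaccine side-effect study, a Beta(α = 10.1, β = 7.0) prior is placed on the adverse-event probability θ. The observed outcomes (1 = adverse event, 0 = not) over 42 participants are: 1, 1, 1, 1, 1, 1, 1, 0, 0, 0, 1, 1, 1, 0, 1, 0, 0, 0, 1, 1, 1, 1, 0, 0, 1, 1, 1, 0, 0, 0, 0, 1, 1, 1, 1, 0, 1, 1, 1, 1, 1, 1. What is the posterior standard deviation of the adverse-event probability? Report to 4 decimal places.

The Beta prior is conjugate to a Binomial/Bernoulli likelihood; the update adds successes to α and failures to β.
Posterior: Beta(α+k, β+n−k) = Beta(10.1+28, 7.0+14) = Beta(38.1, 21.0).
Var = αβ/((α+β)²(α+β+1)) = 38.1·21.0/(59.1²·60.1) = 0.00381149; SD = √0.00381149 = 0.0617.

0.0617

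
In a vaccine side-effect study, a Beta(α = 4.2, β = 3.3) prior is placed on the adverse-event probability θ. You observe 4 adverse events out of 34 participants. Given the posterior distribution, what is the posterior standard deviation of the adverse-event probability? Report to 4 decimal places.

The Beta prior is conjugate to a Binomial/Bernoulli likelihood; the update adds successes to α and failures to β.
Posterior: Beta(α+k, β+n−k) = Beta(4.2+4, 3.3+30) = Beta(8.2, 33.3).
Var = αβ/((α+β)²(α+β+1)) = 8.2·33.3/(41.5²·42.5) = 0.00373055; SD = √0.00373055 = 0.0611.

0.0611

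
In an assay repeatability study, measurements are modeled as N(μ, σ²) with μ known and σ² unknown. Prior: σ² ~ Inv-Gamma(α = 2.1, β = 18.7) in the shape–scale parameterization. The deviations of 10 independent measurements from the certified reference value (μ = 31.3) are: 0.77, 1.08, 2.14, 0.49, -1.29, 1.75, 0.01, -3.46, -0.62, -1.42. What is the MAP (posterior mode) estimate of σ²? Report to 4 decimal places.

3.8937

With known mean μ and an Inverse-Gamma(α, β) prior on σ², the Normal likelihood is conjugate: posterior is Inv-Gamma(α + n/2, β + Σ(xᵢ−μ)²/2).
Σ(xᵢ−μ)² = (0.77)² + (1.08)² + (2.14)² + (0.49)² + (-1.29)² + (1.75)² + (0.01)² + (-3.46)² + (-0.62)² + (-1.42)² = 25.6781.
Posterior: Inv-Gamma(2.1 + 10/2, 18.7 + 25.6781/2) = Inv-Gamma(7.10, 31.53905).
Mode = β/(α+1) = 31.53905/8.10 = 3.8937.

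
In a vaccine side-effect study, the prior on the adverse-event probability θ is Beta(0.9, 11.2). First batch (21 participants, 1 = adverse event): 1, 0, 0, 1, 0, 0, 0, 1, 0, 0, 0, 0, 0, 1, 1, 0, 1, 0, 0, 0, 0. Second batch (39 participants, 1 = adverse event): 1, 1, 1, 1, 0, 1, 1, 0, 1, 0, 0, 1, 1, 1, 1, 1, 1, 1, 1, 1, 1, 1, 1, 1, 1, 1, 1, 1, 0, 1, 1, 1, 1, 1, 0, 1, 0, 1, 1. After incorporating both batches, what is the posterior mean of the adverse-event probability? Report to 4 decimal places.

0.5395

The Beta prior is conjugate to a Binomial/Bernoulli likelihood; the update adds successes to α and failures to β.
After batch 1: Beta(0.9+6, 11.2+15) = Beta(6.9, 26.2).
After batch 2: Beta(6.9+32, 26.2+7) = Beta(38.9, 33.2).
Posterior mean = α/(α+β) = 38.9/72.1 = 0.5395.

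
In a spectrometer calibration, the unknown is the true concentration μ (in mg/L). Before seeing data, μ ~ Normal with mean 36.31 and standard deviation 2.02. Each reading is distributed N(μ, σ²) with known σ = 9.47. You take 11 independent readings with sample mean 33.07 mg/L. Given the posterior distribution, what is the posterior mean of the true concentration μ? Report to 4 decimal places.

35.2293

For Normal data with known variance σ², a Normal(μ₀, σ₀²) prior on μ is conjugate. Posterior precision = 1/σ₀² + n/σ²; posterior mean is the precision-weighted average of μ₀ and x̄.
n·x̄ = 11·33.07 = 363.77.
σ₀² = 2.02² = 4.0804, σ² = 9.47² = 89.6809; σ² + n·σ₀² = 89.6809 + 11·4.0804 = 134.5653.
Posterior mean = (μ₀/σ₀² + n·x̄/σ²)/(1/σ₀² + n/σ²) = (σ²·μ₀ + σ₀²·n·x̄)/(σ² + n·σ₀²) = (89.6809·36.31 + 4.0804·363.77)/134.5653 = 4740.640587/134.5653 = 35.2293.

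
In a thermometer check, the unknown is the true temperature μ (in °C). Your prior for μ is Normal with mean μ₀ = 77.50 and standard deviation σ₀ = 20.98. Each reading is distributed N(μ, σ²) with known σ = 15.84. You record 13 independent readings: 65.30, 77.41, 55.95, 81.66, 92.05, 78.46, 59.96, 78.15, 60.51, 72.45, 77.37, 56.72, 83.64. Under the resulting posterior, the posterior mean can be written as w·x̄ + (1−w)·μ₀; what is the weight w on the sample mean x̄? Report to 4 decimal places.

For Normal data with known variance σ², a Normal(μ₀, σ₀²) prior on μ is conjugate. Posterior precision = 1/σ₀² + n/σ²; posterior mean is the precision-weighted average of μ₀ and x̄.
σ₀² = 20.98² = 440.1604, σ² = 15.84² = 250.9056. Prior precision 1/σ₀² = 1/440.1604; data precision n/σ² = 13/250.9056.
w = (n/σ²)/(1/σ₀² + n/σ²) = n·σ₀²/(σ² + n·σ₀²) = 13·440.1604/(250.9056 + 13·440.1604) = 5722.0852/5972.9908 = 0.9580.

0.9580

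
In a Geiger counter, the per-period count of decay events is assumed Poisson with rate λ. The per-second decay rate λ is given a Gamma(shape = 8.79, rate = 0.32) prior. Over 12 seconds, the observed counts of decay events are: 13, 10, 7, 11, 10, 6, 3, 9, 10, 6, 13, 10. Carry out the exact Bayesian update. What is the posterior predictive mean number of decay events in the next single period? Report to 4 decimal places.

9.4797

With a Gamma(shape α, rate β) prior, the Poisson likelihood is conjugate: the posterior is Gamma(α + ΣXᵢ, β + n).
Sum of counts S = 108 over n = 12 seconds.
Posterior: Gamma(α+S, β+n) = Gamma(8.79+108, 0.32+12) = Gamma(116.79, 12.32).
The predictive distribution for one future period is NegBinom with mean α/β = 9.4797.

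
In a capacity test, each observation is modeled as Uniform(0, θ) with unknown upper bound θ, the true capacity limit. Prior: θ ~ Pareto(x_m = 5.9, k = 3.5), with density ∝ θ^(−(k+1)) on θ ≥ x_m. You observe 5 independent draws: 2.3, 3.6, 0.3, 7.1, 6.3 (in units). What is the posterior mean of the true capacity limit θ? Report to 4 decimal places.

A Pareto(scale x_m, shape k) prior on the upper bound θ of Uniform(0, θ) is conjugate: posterior is Pareto(max(x_m, max xᵢ), k + n).
Sample maximum = 7.1; prior scale x_m = 5.9 → posterior scale = max = 7.1.
Posterior shape = 3.5 + 5 = 8.5.
E[θ|data] = k·x_m/(k−1) = 8.5·7.1/7.5 = 8.0467.

8.0467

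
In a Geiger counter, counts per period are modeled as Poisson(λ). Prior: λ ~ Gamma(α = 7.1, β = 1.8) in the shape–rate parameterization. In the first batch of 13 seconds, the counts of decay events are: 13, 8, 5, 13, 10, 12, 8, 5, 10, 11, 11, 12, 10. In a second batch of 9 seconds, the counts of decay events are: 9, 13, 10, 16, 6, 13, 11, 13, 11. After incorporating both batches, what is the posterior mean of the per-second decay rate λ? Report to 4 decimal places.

With a Gamma(shape α, rate β) prior, the Poisson likelihood is conjugate: the posterior is Gamma(α + ΣXᵢ, β + n).
Batch 1: sum of counts S = 128 over n = 13 seconds.
After batch 1: Gamma(α+S, β+n) = Gamma(7.1+128, 1.8+13) = Gamma(135.1, 14.8).
Batch 2: sum of counts S = 102 over n = 9 seconds.
After batch 2: Gamma(α+S, β+n) = Gamma(135.1+102, 14.8+9) = Gamma(237.1, 23.8).
Posterior mean = α/β = 237.1/23.8 = 9.9622.

9.9622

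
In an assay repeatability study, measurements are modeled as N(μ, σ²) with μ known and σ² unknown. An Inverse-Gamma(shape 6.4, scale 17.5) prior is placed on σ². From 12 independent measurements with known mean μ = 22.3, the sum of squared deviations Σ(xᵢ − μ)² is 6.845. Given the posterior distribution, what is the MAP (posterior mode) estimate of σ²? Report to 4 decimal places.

With known mean μ and an Inverse-Gamma(α, β) prior on σ², the Normal likelihood is conjugate: posterior is Inv-Gamma(α + n/2, β + Σ(xᵢ−μ)²/2).
Posterior: Inv-Gamma(6.4 + 12/2, 17.5 + 6.845/2) = Inv-Gamma(12.40, 20.9225).
Mode = β/(α+1) = 20.9225/13.40 = 1.5614.

1.5614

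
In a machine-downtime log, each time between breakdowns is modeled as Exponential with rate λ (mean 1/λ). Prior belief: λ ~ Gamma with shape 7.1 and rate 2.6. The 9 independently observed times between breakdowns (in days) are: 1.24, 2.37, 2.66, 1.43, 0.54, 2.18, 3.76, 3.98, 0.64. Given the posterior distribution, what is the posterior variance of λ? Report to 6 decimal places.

With a Gamma(shape α, rate β) prior on the exponential rate λ, the posterior after n observations with total T = Σxᵢ is Gamma(α+n, β+T).
Sum of observations T = 18.80 days; n = 9.
Posterior: Gamma(7.1+9, 2.6+18.80) = Gamma(16.1, 21.40).
Var = α/β² = 0.035156.

0.035156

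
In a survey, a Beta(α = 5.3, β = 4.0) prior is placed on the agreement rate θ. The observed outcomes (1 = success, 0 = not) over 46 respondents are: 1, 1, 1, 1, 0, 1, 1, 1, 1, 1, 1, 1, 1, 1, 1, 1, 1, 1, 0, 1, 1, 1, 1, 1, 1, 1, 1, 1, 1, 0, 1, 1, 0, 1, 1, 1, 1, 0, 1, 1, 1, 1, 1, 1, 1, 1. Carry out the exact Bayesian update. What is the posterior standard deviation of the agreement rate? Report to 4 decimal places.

0.0492

The Beta prior is conjugate to a Binomial/Bernoulli likelihood; the update adds successes to α and failures to β.
Posterior: Beta(α+k, β+n−k) = Beta(5.3+41, 4.0+5) = Beta(46.3, 9.0).
Var = αβ/((α+β)²(α+β+1)) = 46.3·9.0/(55.3²·56.3) = 0.00242028; SD = √0.00242028 = 0.0492.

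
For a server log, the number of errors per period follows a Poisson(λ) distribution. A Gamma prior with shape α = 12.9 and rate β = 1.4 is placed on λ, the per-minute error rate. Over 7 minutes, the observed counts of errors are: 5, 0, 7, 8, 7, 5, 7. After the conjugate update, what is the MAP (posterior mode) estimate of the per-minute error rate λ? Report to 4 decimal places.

With a Gamma(shape α, rate β) prior, the Poisson likelihood is conjugate: the posterior is Gamma(α + ΣXᵢ, β + n).
Sum of counts S = 39 over n = 7 minutes.
Posterior: Gamma(α+S, β+n) = Gamma(12.9+39, 1.4+7) = Gamma(51.9, 8.4).
Mode of Gamma(α,β) for α≥1 is (α−1)/β = 50.9/8.4 = 6.0595.

6.0595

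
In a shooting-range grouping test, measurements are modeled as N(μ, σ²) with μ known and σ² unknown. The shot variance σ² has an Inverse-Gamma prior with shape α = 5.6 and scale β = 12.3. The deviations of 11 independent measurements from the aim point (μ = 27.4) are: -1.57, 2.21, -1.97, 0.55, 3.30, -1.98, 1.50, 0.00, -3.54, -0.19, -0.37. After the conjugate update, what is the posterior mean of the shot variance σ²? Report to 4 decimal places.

With known mean μ and an Inverse-Gamma(α, β) prior on σ², the Normal likelihood is conjugate: posterior is Inv-Gamma(α + n/2, β + Σ(xᵢ−μ)²/2).
Σ(xᵢ−μ)² = (-1.57)² + (2.21)² + (-1.97)² + (0.55)² + (3.30)² + (-1.98)² + (1.50)² + (0.00)² + (-3.54)² + (-0.19)² + (-0.37)² = 41.2974.
Posterior: Inv-Gamma(5.6 + 11/2, 12.3 + 41.2974/2) = Inv-Gamma(11.10, 32.94870).
E[σ²|data] = β/(α−1) = 32.94870/10.10 = 3.2622.

3.2622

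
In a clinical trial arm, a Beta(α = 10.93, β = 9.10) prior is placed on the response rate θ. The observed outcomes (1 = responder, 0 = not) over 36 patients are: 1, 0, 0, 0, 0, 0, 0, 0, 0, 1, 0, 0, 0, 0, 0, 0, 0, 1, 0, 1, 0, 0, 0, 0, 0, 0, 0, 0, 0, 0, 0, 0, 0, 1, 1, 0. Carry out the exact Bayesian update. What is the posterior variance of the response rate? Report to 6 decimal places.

The Beta prior is conjugate to a Binomial/Bernoulli likelihood; the update adds successes to α and failures to β.
Posterior: Beta(α+k, β+n−k) = Beta(10.93+6, 9.10+30) = Beta(16.93, 39.10).
Var = αβ/((α+β)²(α+β+1)) = 16.93·39.10/(56.03²·57.03) = 0.003697.

0.003697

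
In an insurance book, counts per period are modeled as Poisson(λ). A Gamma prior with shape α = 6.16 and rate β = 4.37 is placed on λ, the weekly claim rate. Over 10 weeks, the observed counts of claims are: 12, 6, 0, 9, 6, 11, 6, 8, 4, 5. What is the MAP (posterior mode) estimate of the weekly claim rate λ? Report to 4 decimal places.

With a Gamma(shape α, rate β) prior, the Poisson likelihood is conjugate: the posterior is Gamma(α + ΣXᵢ, β + n).
Sum of counts S = 67 over n = 10 weeks.
Posterior: Gamma(α+S, β+n) = Gamma(6.16+67, 4.37+10) = Gamma(73.16, 14.37).
Mode of Gamma(α,β) for α≥1 is (α−1)/β = 72.16/14.37 = 5.0216.

5.0216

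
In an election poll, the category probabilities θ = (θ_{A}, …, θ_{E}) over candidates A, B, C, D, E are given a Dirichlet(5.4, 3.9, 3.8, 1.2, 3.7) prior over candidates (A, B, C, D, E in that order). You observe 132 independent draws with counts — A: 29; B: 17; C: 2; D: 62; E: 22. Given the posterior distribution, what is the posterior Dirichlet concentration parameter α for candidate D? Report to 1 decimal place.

The Dirichlet prior is conjugate to the Multinomial likelihood: each posterior αⱼ = prior αⱼ + observed count nⱼ.
Posterior concentration: (34.4, 20.9, 5.8, 63.2, 25.7), total = 150.0.
α_{D} = 1.2 + 62 = 63.2.

63.2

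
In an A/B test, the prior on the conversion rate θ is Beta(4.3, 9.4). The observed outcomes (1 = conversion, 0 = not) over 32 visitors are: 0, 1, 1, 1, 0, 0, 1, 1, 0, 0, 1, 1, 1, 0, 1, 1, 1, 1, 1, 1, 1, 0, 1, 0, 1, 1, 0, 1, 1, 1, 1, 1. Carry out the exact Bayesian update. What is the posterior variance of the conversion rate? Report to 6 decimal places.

The Beta prior is conjugate to a Binomial/Bernoulli likelihood; the update adds successes to α and failures to β.
Posterior: Beta(α+k, β+n−k) = Beta(4.3+23, 9.4+9) = Beta(27.3, 18.4).
Var = αβ/((α+β)²(α+β+1)) = 27.3·18.4/(45.7²·46.7) = 0.005150.

0.005150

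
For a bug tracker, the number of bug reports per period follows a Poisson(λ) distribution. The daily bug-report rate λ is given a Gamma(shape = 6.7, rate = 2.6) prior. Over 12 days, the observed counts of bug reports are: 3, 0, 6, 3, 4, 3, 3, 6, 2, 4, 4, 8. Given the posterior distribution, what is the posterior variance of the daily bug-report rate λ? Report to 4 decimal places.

With a Gamma(shape α, rate β) prior, the Poisson likelihood is conjugate: the posterior is Gamma(α + ΣXᵢ, β + n).
Sum of counts S = 46 over n = 12 days.
Posterior: Gamma(α+S, β+n) = Gamma(6.7+46, 2.6+12) = Gamma(52.7, 14.6).
Var = α/β² = 52.7/14.6² = 0.2472.

0.2472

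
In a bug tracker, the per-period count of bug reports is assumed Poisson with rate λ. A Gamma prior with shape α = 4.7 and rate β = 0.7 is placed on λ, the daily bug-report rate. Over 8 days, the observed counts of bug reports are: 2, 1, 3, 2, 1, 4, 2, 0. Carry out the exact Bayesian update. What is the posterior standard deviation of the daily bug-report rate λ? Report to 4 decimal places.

0.5102

With a Gamma(shape α, rate β) prior, the Poisson likelihood is conjugate: the posterior is Gamma(α + ΣXᵢ, β + n).
Sum of counts S = 15 over n = 8 days.
Posterior: Gamma(α+S, β+n) = Gamma(4.7+15, 0.7+8) = Gamma(19.7, 8.7).
SD = √α/β = √19.7/8.7 = 0.5102.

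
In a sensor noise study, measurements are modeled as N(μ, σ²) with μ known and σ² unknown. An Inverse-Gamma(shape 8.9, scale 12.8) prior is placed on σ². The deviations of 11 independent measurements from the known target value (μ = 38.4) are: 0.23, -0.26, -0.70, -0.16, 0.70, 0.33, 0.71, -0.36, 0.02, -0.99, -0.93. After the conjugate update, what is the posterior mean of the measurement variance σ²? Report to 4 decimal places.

With known mean μ and an Inverse-Gamma(α, β) prior on σ², the Normal likelihood is conjugate: posterior is Inv-Gamma(α + n/2, β + Σ(xᵢ−μ)²/2).
Σ(xᵢ−μ)² = (0.23)² + (-0.26)² + (-0.70)² + (-0.16)² + (0.70)² + (0.33)² + (0.71)² + (-0.36)² + (0.02)² + (-0.99)² + (-0.93)² = 3.7141.
Posterior: Inv-Gamma(8.9 + 11/2, 12.8 + 3.7141/2) = Inv-Gamma(14.40, 14.65705).
E[σ²|data] = β/(α−1) = 14.65705/13.40 = 1.0938.

1.0938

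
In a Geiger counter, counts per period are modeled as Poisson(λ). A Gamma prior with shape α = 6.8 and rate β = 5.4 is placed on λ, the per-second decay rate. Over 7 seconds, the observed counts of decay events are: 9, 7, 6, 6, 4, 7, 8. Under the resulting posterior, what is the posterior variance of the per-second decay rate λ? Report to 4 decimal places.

0.3499

With a Gamma(shape α, rate β) prior, the Poisson likelihood is conjugate: the posterior is Gamma(α + ΣXᵢ, β + n).
Sum of counts S = 47 over n = 7 seconds.
Posterior: Gamma(α+S, β+n) = Gamma(6.8+47, 5.4+7) = Gamma(53.8, 12.4).
Var = α/β² = 53.8/12.4² = 0.3499.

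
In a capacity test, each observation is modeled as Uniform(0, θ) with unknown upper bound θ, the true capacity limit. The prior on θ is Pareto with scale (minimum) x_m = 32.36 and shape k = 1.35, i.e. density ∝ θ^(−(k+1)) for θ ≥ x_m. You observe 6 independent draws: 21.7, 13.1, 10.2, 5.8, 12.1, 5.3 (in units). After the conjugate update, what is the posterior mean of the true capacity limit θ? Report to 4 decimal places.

37.4561

A Pareto(scale x_m, shape k) prior on the upper bound θ of Uniform(0, θ) is conjugate: posterior is Pareto(max(x_m, max xᵢ), k + n).
Sample maximum = 21.7; prior scale x_m = 32.36 → posterior scale = max = 32.36.
Posterior shape = 1.35 + 6 = 7.35.
E[θ|data] = k·x_m/(k−1) = 7.35·32.36/6.35 = 37.4561.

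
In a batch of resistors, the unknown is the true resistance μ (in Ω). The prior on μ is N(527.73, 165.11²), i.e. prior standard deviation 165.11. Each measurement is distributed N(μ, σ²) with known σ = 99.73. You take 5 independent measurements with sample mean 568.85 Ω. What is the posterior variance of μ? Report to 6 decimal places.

1853.935831

For Normal data with known variance σ², a Normal(μ₀, σ₀²) prior on μ is conjugate. Posterior precision = 1/σ₀² + n/σ²; posterior mean is the precision-weighted average of μ₀ and x̄.
σ₀² = 165.11² = 27261.3121, σ² = 99.73² = 9946.0729; σ² + n·σ₀² = 9946.0729 + 5·27261.3121 = 146252.6334.
Posterior precision = 1/σ₀² + n/σ² = 1/27261.3121 + 5/9946.0729 = (σ² + n·σ₀²)/(σ₀²σ²) = 146252.6334/(27261.3121·9946.0729); posterior variance σₙ² = σ₀²σ²/(σ² + n·σ₀²) = 27261.3121·9946.0729/146252.6334 = 1853.935831.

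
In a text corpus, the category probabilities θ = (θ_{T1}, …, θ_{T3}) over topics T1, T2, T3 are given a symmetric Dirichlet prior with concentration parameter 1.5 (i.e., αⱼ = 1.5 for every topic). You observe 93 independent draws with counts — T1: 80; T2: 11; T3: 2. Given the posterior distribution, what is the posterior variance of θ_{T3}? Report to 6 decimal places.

The Dirichlet prior is conjugate to the Multinomial likelihood: each posterior αⱼ = prior αⱼ + observed count nⱼ.
Posterior concentration: (81.5, 12.5, 3.5), total = 97.5.
Var[θ_j] = α_j(Σα−α_j)/((Σα)²(Σα+1)) = 3.5·94.0/(97.5²·98.5) = 0.000351.

0.000351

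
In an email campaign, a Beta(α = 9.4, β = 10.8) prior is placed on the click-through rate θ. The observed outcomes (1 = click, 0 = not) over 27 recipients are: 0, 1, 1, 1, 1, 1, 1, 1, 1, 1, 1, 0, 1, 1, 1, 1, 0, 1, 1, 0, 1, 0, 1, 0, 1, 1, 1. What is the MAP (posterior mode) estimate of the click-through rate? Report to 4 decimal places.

0.6504

The Beta prior is conjugate to a Binomial/Bernoulli likelihood; the update adds successes to α and failures to β.
Posterior: Beta(α+k, β+n−k) = Beta(9.4+21, 10.8+6) = Beta(30.4, 16.8).
Mode of Beta(a,b) for a,b>1 is (a−1)/(a+b−2) = 29.4/45.2 = 0.6504.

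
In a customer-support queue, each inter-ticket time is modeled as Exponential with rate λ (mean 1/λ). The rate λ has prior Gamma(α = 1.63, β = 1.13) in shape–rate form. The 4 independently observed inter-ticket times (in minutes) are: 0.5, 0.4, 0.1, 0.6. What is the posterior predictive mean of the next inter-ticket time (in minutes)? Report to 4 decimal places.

0.5896

With a Gamma(shape α, rate β) prior on the exponential rate λ, the posterior after n observations with total T = Σxᵢ is Gamma(α+n, β+T).
Sum of observations T = 1.6 minutes; n = 4.
Posterior: Gamma(1.63+4, 1.13+1.6) = Gamma(5.63, 2.73).
The predictive distribution for the next observation is Lomax; its mean is β/(α−1) = 2.73/4.63 = 0.5896.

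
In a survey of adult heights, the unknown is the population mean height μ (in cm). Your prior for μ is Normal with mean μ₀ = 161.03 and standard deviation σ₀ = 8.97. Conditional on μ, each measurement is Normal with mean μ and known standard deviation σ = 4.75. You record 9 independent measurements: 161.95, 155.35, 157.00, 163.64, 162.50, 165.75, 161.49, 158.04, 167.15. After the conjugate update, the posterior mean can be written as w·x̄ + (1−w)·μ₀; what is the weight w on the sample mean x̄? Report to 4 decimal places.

0.9698

For Normal data with known variance σ², a Normal(μ₀, σ₀²) prior on μ is conjugate. Posterior precision = 1/σ₀² + n/σ²; posterior mean is the precision-weighted average of μ₀ and x̄.
σ₀² = 8.97² = 80.4609, σ² = 4.75² = 22.5625. Prior precision 1/σ₀² = 1/80.4609; data precision n/σ² = 9/22.5625.
w = (n/σ²)/(1/σ₀² + n/σ²) = n·σ₀²/(σ² + n·σ₀²) = 9·80.4609/(22.5625 + 9·80.4609) = 724.1481/746.7106 = 0.9698.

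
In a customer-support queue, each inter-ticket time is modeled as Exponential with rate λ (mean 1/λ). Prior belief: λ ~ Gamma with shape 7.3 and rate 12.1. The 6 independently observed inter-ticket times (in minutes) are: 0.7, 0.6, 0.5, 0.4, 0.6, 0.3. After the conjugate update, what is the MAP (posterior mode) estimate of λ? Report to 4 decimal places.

0.8092

With a Gamma(shape α, rate β) prior on the exponential rate λ, the posterior after n observations with total T = Σxᵢ is Gamma(α+n, β+T).
Sum of observations T = 3.1 minutes; n = 6.
Posterior: Gamma(7.3+6, 12.1+3.1) = Gamma(13.3, 15.2).
Mode = (α−1)/β = 0.8092.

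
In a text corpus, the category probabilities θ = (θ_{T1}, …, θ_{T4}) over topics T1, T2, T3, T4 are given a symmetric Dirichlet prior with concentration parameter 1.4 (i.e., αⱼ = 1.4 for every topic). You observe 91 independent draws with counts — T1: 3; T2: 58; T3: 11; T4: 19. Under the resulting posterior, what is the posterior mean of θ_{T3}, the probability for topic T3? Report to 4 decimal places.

The Dirichlet prior is conjugate to the Multinomial likelihood: each posterior αⱼ = prior αⱼ + observed count nⱼ.
Posterior concentration: (4.4, 59.4, 12.4, 20.4), total = 96.6.
E[θ_{T3}|data] = α_{T3}/Σα = 12.4/96.6 = 0.1284.

0.1284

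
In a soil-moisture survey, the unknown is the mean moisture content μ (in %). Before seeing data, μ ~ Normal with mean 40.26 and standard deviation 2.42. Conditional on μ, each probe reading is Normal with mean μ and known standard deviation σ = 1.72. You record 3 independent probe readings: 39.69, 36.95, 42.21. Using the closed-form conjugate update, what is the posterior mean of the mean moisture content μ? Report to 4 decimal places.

For Normal data with known variance σ², a Normal(μ₀, σ₀²) prior on μ is conjugate. Posterior precision = 1/σ₀² + n/σ²; posterior mean is the precision-weighted average of μ₀ and x̄.
Σxᵢ = 39.69 + 36.95 + 42.21 = 118.85, so n·x̄ = 118.85.
σ₀² = 2.42² = 5.8564, σ² = 1.72² = 2.9584; σ² + n·σ₀² = 2.9584 + 3·5.8564 = 20.5276.
Posterior mean = (μ₀/σ₀² + n·x̄/σ²)/(1/σ₀² + n/σ²) = (σ²·μ₀ + σ₀²·n·x̄)/(σ² + n·σ₀²) = (2.9584·40.26 + 5.8564·118.85)/20.5276 = 815.138324/20.5276 = 39.7094.

39.7094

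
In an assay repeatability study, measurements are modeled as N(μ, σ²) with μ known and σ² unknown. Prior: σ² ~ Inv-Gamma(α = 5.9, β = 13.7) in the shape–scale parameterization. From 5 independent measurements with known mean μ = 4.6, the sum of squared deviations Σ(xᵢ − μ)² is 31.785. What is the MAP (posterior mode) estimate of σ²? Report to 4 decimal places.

3.1481

With known mean μ and an Inverse-Gamma(α, β) prior on σ², the Normal likelihood is conjugate: posterior is Inv-Gamma(α + n/2, β + Σ(xᵢ−μ)²/2).
Posterior: Inv-Gamma(5.9 + 5/2, 13.7 + 31.785/2) = Inv-Gamma(8.40, 29.5925).
Mode = β/(α+1) = 29.5925/9.40 = 3.1481.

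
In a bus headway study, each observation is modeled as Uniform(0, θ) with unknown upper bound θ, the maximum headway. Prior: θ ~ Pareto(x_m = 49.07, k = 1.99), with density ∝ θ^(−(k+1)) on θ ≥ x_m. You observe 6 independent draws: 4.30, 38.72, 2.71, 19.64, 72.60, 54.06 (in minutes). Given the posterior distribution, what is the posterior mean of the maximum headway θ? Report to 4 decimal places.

A Pareto(scale x_m, shape k) prior on the upper bound θ of Uniform(0, θ) is conjugate: posterior is Pareto(max(x_m, max xᵢ), k + n).
Sample maximum = 72.60; prior scale x_m = 49.07 → posterior scale = max = 72.60.
Posterior shape = 1.99 + 6 = 7.99.
E[θ|data] = k·x_m/(k−1) = 7.99·72.60/6.99 = 82.9863.

82.9863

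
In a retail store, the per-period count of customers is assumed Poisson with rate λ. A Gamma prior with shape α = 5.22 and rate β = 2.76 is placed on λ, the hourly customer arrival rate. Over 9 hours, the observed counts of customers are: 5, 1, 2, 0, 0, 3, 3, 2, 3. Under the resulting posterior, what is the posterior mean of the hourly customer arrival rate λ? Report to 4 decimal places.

2.0595

With a Gamma(shape α, rate β) prior, the Poisson likelihood is conjugate: the posterior is Gamma(α + ΣXᵢ, β + n).
Sum of counts S = 19 over n = 9 hours.
Posterior: Gamma(α+S, β+n) = Gamma(5.22+19, 2.76+9) = Gamma(24.22, 11.76).
Posterior mean = α/β = 24.22/11.76 = 2.0595.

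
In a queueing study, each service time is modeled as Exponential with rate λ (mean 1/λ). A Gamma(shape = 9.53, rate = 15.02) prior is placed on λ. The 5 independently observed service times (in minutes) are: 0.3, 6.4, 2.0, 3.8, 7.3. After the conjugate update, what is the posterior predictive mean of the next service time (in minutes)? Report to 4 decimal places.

With a Gamma(shape α, rate β) prior on the exponential rate λ, the posterior after n observations with total T = Σxᵢ is Gamma(α+n, β+T).
Sum of observations T = 19.8 minutes; n = 5.
Posterior: Gamma(9.53+5, 15.02+19.8) = Gamma(14.53, 34.82).
The predictive distribution for the next observation is Lomax; its mean is β/(α−1) = 34.82/13.53 = 2.5735.

2.5735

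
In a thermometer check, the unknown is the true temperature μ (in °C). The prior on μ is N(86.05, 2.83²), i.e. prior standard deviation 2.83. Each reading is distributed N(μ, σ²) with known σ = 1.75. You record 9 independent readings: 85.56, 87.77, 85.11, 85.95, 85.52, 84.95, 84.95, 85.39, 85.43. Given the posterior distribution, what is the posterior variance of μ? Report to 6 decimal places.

For Normal data with known variance σ², a Normal(μ₀, σ₀²) prior on μ is conjugate. Posterior precision = 1/σ₀² + n/σ²; posterior mean is the precision-weighted average of μ₀ and x̄.
σ₀² = 2.83² = 8.0089, σ² = 1.75² = 3.0625; σ² + n·σ₀² = 3.0625 + 9·8.0089 = 75.1426.
Posterior precision = 1/σ₀² + n/σ² = 1/8.0089 + 9/3.0625 = (σ² + n·σ₀²)/(σ₀²σ²) = 75.1426/(8.0089·3.0625); posterior variance σₙ² = σ₀²σ²/(σ² + n·σ₀²) = 8.0089·3.0625/75.1426 = 0.326409.

0.326409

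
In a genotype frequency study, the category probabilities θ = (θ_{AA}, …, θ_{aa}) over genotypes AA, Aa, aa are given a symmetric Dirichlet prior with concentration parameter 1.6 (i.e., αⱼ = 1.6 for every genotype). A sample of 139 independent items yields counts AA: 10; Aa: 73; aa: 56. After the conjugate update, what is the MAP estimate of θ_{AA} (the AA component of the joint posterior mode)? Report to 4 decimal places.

0.0753

The Dirichlet prior is conjugate to the Multinomial likelihood: each posterior αⱼ = prior αⱼ + observed count nⱼ.
Posterior concentration: (11.6, 74.6, 57.6), total = 143.8.
Joint mode component: (α_{AA}−1)/(Σα−K) = 10.6/140.8 = 0.0753.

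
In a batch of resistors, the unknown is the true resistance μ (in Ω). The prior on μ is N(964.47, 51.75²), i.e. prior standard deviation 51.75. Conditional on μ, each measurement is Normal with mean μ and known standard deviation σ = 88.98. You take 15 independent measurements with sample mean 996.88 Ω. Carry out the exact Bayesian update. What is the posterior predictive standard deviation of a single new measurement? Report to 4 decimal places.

91.4241

For Normal data with known variance σ², a Normal(μ₀, σ₀²) prior on μ is conjugate. Posterior precision = 1/σ₀² + n/σ²; posterior mean is the precision-weighted average of μ₀ and x̄.
σ₀² = 51.75² = 2678.0625, σ² = 88.98² = 7917.4404; σ² + n·σ₀² = 7917.4404 + 15·2678.0625 = 48088.3779.
Posterior precision = 1/σ₀² + n/σ² = 1/2678.0625 + 15/7917.4404 = (σ² + n·σ₀²)/(σ₀²σ²) = 48088.3779/(2678.0625·7917.4404); posterior variance σₙ² = σ₀²σ²/(σ² + n·σ₀²) = 2678.0625·7917.4404/48088.3779 = 440.925670.
Predictive variance for one new observation = σₙ² + σ² = 2678.0625·7917.4404/48088.3779 + 7917.4404 = σ²·(σ₀² + 48088.3779)/48088.3779 = 7917.4404·50766.4404/48088.3779 = 8358.366070; SD = √(7917.4404·50766.4404/48088.3779) = 91.4241.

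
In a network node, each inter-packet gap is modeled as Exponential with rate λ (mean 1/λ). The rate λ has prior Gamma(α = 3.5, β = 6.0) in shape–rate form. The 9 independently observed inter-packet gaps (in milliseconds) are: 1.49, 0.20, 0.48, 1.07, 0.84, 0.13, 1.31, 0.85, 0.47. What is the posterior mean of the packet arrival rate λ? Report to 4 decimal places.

With a Gamma(shape α, rate β) prior on the exponential rate λ, the posterior after n observations with total T = Σxᵢ is Gamma(α+n, β+T).
Sum of observations T = 6.84 milliseconds; n = 9.
Posterior: Gamma(3.5+9, 6.0+6.84) = Gamma(12.5, 12.84).
Posterior mean of λ = α/β = 12.5/12.84 = 0.9735.

0.9735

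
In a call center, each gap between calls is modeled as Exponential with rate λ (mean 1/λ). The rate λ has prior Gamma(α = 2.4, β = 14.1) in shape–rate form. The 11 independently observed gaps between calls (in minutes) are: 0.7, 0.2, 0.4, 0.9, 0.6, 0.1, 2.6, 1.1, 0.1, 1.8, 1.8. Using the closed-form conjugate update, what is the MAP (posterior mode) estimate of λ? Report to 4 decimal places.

With a Gamma(shape α, rate β) prior on the exponential rate λ, the posterior after n observations with total T = Σxᵢ is Gamma(α+n, β+T).
Sum of observations T = 10.3 minutes; n = 11.
Posterior: Gamma(2.4+11, 14.1+10.3) = Gamma(13.4, 24.4).
Mode = (α−1)/β = 0.5082.

0.5082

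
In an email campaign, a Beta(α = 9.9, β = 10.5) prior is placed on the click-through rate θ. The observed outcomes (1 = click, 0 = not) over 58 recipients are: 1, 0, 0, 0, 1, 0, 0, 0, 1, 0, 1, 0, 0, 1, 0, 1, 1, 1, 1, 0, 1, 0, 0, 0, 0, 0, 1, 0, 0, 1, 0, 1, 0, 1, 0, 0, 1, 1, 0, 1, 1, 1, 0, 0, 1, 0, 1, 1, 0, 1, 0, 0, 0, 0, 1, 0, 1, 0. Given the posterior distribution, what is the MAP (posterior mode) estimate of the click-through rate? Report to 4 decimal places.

The Beta prior is conjugate to a Binomial/Bernoulli likelihood; the update adds successes to α and failures to β.
Posterior: Beta(α+k, β+n−k) = Beta(9.9+25, 10.5+33) = Beta(34.9, 43.5).
Mode of Beta(a,b) for a,b>1 is (a−1)/(a+b−2) = 33.9/76.4 = 0.4437.

0.4437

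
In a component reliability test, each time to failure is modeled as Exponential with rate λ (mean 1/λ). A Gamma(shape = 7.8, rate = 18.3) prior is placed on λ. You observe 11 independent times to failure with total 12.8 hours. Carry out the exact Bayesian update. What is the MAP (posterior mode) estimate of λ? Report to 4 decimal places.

With a Gamma(shape α, rate β) prior on the exponential rate λ, the posterior after n observations with total T = Σxᵢ is Gamma(α+n, β+T).
Posterior: Gamma(7.8+11, 18.3+12.8) = Gamma(18.8, 31.1).
Mode = (α−1)/β = 0.5723.

0.5723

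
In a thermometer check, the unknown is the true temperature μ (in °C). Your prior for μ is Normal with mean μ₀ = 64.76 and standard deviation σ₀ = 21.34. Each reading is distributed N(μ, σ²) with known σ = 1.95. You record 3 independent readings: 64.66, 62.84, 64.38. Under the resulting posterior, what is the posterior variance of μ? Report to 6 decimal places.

1.263982

For Normal data with known variance σ², a Normal(μ₀, σ₀²) prior on μ is conjugate. Posterior precision = 1/σ₀² + n/σ²; posterior mean is the precision-weighted average of μ₀ and x̄.
σ₀² = 21.34² = 455.3956, σ² = 1.95² = 3.8025; σ² + n·σ₀² = 3.8025 + 3·455.3956 = 1369.9893.
Posterior precision = 1/σ₀² + n/σ² = 1/455.3956 + 3/3.8025 = (σ² + n·σ₀²)/(σ₀²σ²) = 1369.9893/(455.3956·3.8025); posterior variance σₙ² = σ₀²σ²/(σ² + n·σ₀²) = 455.3956·3.8025/1369.9893 = 1.263982.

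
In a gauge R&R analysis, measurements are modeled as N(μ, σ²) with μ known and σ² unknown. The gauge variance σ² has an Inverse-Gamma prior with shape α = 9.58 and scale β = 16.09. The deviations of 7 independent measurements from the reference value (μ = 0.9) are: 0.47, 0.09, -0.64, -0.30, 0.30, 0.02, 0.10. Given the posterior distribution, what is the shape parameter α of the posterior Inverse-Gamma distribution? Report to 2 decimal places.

With known mean μ and an Inverse-Gamma(α, β) prior on σ², the Normal likelihood is conjugate: posterior is Inv-Gamma(α + n/2, β + Σ(xᵢ−μ)²/2).
Σ(xᵢ−μ)² = (0.47)² + (0.09)² + (-0.64)² + (-0.30)² + (0.30)² + (0.02)² + (0.10)² = 0.8290.
Posterior: Inv-Gamma(9.58 + 7/2, 16.09 + 0.8290/2) = Inv-Gamma(13.08, 16.50450).
Posterior α = 13.08.

13.08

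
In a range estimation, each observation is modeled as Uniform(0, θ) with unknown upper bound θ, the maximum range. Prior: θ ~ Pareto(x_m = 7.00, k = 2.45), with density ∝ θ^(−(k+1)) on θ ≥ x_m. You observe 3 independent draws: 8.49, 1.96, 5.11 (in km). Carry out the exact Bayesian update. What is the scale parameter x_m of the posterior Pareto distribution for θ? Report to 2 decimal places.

A Pareto(scale x_m, shape k) prior on the upper bound θ of Uniform(0, θ) is conjugate: posterior is Pareto(max(x_m, max xᵢ), k + n).
Sample maximum = 8.49; prior scale x_m = 7.00 → posterior scale = max = 8.49.
Posterior shape = 2.45 + 3 = 5.45.
Posterior scale x_m = 8.49.

8.49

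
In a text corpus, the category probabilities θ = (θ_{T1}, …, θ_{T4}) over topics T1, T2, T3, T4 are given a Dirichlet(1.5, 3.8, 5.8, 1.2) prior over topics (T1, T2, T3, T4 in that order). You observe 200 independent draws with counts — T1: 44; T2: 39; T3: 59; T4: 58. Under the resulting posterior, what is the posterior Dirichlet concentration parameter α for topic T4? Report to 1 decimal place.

59.2

The Dirichlet prior is conjugate to the Multinomial likelihood: each posterior αⱼ = prior αⱼ + observed count nⱼ.
Posterior concentration: (45.5, 42.8, 64.8, 59.2), total = 212.3.
α_{T4} = 1.2 + 58 = 59.2.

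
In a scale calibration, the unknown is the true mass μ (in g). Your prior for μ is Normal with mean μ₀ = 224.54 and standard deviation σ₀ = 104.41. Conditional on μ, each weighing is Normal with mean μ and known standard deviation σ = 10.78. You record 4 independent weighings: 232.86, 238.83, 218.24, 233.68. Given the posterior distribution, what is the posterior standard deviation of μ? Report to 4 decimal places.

For Normal data with known variance σ², a Normal(μ₀, σ₀²) prior on μ is conjugate. Posterior precision = 1/σ₀² + n/σ²; posterior mean is the precision-weighted average of μ₀ and x̄.
σ₀² = 104.41² = 10901.4481, σ² = 10.78² = 116.2084; σ² + n·σ₀² = 116.2084 + 4·10901.4481 = 43722.0008.
Posterior precision = 1/σ₀² + n/σ² = 1/10901.4481 + 4/116.2084 = (σ² + n·σ₀²)/(σ₀²σ²) = 43722.0008/(10901.4481·116.2084); posterior variance σₙ² = σ₀²σ²/(σ² + n·σ₀²) = 10901.4481·116.2084/43722.0008 = 28.974883.
Posterior SD = √σₙ² = √(10901.4481·116.2084/43722.0008) = 5.3828.

5.3828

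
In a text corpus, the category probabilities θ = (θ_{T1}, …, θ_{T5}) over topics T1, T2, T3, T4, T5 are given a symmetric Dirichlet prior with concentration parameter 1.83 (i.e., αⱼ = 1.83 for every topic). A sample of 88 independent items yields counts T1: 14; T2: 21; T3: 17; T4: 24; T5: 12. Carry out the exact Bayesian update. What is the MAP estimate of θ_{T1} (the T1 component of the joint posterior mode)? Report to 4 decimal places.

0.1609

The Dirichlet prior is conjugate to the Multinomial likelihood: each posterior αⱼ = prior αⱼ + observed count nⱼ.
Posterior concentration: (15.83, 22.83, 18.83, 25.83, 13.83), total = 97.15.
Joint mode component: (α_{T1}−1)/(Σα−K) = 14.83/92.15 = 0.1609.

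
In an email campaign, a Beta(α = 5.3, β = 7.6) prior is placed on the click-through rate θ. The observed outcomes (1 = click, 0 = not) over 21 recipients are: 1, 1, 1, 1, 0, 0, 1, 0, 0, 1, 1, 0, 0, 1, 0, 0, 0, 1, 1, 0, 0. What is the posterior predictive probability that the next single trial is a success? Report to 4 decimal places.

0.4513

The Beta prior is conjugate to a Binomial/Bernoulli likelihood; the update adds successes to α and failures to β.
Posterior: Beta(α+k, β+n−k) = Beta(5.3+10, 7.6+11) = Beta(15.3, 18.6).
For a single future Bernoulli trial, P(success | data) = α/(α+β) = 0.4513.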